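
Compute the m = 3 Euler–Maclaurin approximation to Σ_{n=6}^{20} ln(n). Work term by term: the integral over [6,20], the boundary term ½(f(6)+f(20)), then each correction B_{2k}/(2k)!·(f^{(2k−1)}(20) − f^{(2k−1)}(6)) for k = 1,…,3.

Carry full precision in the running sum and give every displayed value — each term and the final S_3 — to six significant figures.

Integral: ∫_6^20 ln(x) dx = 35.1641.
½[f(6) + f(20)] = ½[1.79176 + 2.99573] = 2.39375.
Running total after boundary: 37.5578.
Correction k=1: B_{2}/2! · (f^{(1)}(20) − f^{(1)}(6)) = 1/12 · (0.0500000 − 0.166667) = -0.00972222.
Running total after k=1: 37.5481.
Correction k=2: B_{4}/4! · (f^{(3)}(20) − f^{(3)}(6)) = −1/720 · (0.000250000 − 0.00925926) = 1.25129e-05.
Running total after k=2: 37.5481.
Correction k=3: B_{6}/6! · (f^{(5)}(20) − f^{(5)}(6)) = 1/30240 · (7.50000e-06 − 0.00308642) = -1.01816e-07.

S_3 ≈ 37.5481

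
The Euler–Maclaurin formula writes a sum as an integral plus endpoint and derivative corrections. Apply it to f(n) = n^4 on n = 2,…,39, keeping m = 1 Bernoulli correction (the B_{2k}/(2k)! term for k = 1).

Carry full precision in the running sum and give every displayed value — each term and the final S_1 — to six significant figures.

Integral: ∫_2^39 x^4 dx = 1.80448e+07.
Endpoint term: (f(2) + f(39))/2 = (16.0000 + 2.31344e+06)/2 = 1.15673e+06.
So far: 1.92016e+07.
k=1: B_{2}/(2)! × [f^{(1)}(39) − f^{(1)}(2)] = 1/12 × (237276 − 32.0000) = 19770.3.

S_1 ≈ 1.92213e+07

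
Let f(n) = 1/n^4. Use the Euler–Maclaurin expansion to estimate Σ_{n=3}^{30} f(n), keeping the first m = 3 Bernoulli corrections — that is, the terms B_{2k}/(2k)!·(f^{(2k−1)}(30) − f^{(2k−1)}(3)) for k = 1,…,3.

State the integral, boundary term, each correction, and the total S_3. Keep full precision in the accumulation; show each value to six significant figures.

The integral term ∫_3^30 1/x^4 dx = 0.0123333.
½[f(3) + f(30)] = ½[0.0123457 + 1.23457e-06] = 0.00617346.
Running total after boundary: 0.0185068.
Order-1 term: 1/12 · (-1.64609e-07 − (-0.0164609)) = 0.00137173.
Partial sum through k=1: 0.0198785.
Order-2 term: −1/720 · (-5.48697e-09 − (-0.0548697)) = -7.62079e-05.
Partial sum through k=2: 0.0198023.
Order-3 term: 1/30240 · (-3.41411e-10 − (-0.341411)) = 1.12901e-05.

S_3 ≈ 0.0198136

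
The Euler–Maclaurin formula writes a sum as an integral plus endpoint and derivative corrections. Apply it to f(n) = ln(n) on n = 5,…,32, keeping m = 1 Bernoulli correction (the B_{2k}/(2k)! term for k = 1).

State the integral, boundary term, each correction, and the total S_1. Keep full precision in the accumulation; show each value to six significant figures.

∫_5^32 ln(x) dx evaluates to 75.8564.
½[f(5) + f(32)] = ½[1.60944 + 3.46574] = 2.53759.
Running total after boundary: 78.3939.
Order-1 term: 1/12 · (0.0312500 − 0.200000) = -0.0140625.

S_1 ≈ 78.3799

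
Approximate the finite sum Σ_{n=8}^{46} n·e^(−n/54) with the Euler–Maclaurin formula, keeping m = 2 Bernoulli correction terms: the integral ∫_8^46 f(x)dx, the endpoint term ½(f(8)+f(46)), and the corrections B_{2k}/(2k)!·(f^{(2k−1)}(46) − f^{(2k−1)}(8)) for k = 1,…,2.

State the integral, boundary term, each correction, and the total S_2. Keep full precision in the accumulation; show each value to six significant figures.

S_2 ≈ 596.427

Integral: ∫_8^46 x·e^(−x/54) dx = 583.221.
Boundary: ½(f(8) + f(46)) = ½(6.89843 + 19.6247) = 13.2616.
Integral + boundary = 596.483.
k=1: B_{2}/(2)! × [f^{(1)}(46) − f^{(1)}(8)] = 1/12 × (0.0632036 − 0.734555) = -0.0559459.
Running total after k=1: 596.427.
k=2: B_{4}/(4)! × [f^{(3)}(46) − f^{(3)}(8)] = −1/720 × (0.000314284 − 0.000843334) = 7.34792e-07.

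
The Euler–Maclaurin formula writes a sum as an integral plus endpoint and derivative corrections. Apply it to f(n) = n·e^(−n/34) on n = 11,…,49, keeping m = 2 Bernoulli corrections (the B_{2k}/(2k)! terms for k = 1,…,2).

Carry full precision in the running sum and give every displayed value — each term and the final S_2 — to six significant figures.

S_2 ≈ 448.998

The integral term ∫_11^49 x·e^(−x/34) dx = 439.270.
Boundary: ½(f(11) + f(49)) = ½(7.95950 + 11.5958) = 9.77765.
So far: 449.047.
Order-1 term: 1/12 · (-0.104404 − 0.489488) = -0.0494910.
Partial sum through k=1: 448.998.
Order-2 term: −1/720 · (0.000319113 − 0.00167532) = 1.88362e-06.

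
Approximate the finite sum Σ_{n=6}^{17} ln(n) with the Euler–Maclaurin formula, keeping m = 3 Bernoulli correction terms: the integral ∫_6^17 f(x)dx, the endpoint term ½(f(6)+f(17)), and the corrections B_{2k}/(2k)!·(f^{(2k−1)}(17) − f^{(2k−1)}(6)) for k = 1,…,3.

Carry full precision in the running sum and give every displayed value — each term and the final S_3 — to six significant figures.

The integral term ∫_6^17 ln(x) dx = 26.4141.
½[f(6) + f(17)] = ½[1.79176 + 2.83321] = 2.31249.
So far: 28.7266.
k=1: B_{2}/(2)! × [f^{(1)}(17) − f^{(1)}(6)] = 1/12 × (0.0588235 − 0.166667) = -0.00898693.
After k=1: 28.7176.
k=2: B_{4}/(4)! × [f^{(3)}(17) − f^{(3)}(6)] = −1/720 × (0.000407083 − 0.00925926) = 1.22947e-05.
After k=2: 28.7176.
k=3: B_{6}/(6)! × [f^{(5)}(17) − f^{(5)}(6)] = 1/30240 × (1.69031e-05 − 0.00308642) = -1.01505e-07.

S_3 ≈ 28.7176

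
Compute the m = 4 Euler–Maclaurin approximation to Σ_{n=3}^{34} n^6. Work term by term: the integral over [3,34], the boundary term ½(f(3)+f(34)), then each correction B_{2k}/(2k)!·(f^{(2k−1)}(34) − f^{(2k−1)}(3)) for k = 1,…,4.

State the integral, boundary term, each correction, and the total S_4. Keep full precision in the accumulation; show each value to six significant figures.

The integral term ∫_3^34 x^6 dx = 7.50334e+09.
Boundary: ½(f(3) + f(34)) = ½(729.000 + 1.54480e+09) = 7.72403e+08.
So far: 8.27574e+09.
Order-1 term: 1/12 · (2.72613e+08 − 1458.00) = 2.27176e+07.
Partial sum through k=1: 8.29846e+09.
Order-2 term: −1/720 · (4.71648e+06 − 3240.00) = -6546.17.
Partial sum through k=2: 8.29845e+09.
Order-3 term: 1/30240 · (24480.0 − 2160.00) = 0.738095.
Partial sum through k=3: 8.29845e+09.
Order-4 term: −1/1209600 · (0.00000 − 0.00000) = 0.00000.

S_4 ≈ 8.29845e+09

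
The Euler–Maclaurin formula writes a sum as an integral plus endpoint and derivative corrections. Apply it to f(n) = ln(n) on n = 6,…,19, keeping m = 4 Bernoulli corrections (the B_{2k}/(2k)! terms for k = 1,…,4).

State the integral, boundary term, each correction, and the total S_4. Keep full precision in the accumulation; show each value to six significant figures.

S_4 ≈ 34.5524

The integral term ∫_6^19 ln(x) dx = 32.1938.
Boundary: ½(f(6) + f(19)) = ½(1.79176 + 2.94444) = 2.36810.
So far: 34.5619.
k=1: B_{2}/(2)! × [f^{(1)}(19) − f^{(1)}(6)] = 1/12 × (0.0526316 − 0.166667) = -0.00950292.
After k=1: 34.5524.
k=2: B_{4}/(4)! × [f^{(3)}(19) − f^{(3)}(6)] = −1/720 × (0.000291588 − 0.00925926) = 1.24551e-05.
After k=2: 34.5524.
k=3: B_{6}/(6)! × [f^{(5)}(19) − f^{(5)}(6)] = 1/30240 × (9.69267e-06 − 0.00308642) = -1.01744e-07.
After k=3: 34.5524.
k=4: B_{8}/(8)! × [f^{(7)}(19) − f^{(7)}(6)] = −1/1209600 × (8.05485e-07 − 0.00257202) = 2.12567e-09.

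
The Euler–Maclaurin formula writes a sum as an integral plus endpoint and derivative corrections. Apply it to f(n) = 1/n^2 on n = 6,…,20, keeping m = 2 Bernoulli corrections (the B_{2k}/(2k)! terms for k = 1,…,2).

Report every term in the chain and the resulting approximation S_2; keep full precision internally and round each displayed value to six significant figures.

The integral term ∫_6^20 1/x^2 dx = 0.116667.
Boundary: ½(f(6) + f(20)) = ½(0.0277778 + 0.00250000) = 0.0151389.
Running total after boundary: 0.131806.
k=1: B_{2}/(2)! × [f^{(1)}(20) − f^{(1)}(6)] = 1/12 × (-0.000250000 − (-0.00925926)) = 0.000750772.
After k=1: 0.132556.
k=2: B_{4}/(4)! × [f^{(3)}(20) − f^{(3)}(6)] = −1/720 × (-7.50000e-06 − (-0.00308642)) = -4.27628e-06.

S_2 ≈ 0.132552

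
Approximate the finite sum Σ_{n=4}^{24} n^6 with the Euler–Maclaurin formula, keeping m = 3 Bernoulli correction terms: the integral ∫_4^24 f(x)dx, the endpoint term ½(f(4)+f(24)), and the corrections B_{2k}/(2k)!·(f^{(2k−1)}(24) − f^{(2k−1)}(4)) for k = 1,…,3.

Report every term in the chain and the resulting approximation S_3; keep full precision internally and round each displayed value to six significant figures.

The integral term ∫_4^24 x^6 dx = 6.55208e+08.
Boundary: ½(f(4) + f(24)) = ½(4096.00 + 1.91103e+08) = 9.55535e+07.
So far: 7.50761e+08.
Correction k=1: B_{2}/2! · (f^{(1)}(24) − f^{(1)}(4)) = 1/12 · (4.77757e+07 − 6144.00) = 3.98080e+06.
Running total after k=1: 7.54742e+08.
Correction k=2: B_{4}/4! · (f^{(3)}(24) − f^{(3)}(4)) = −1/720 · (1.65888e+06 − 7680.00) = -2293.33.
Running total after k=2: 7.54740e+08.
Correction k=3: B_{6}/6! · (f^{(5)}(24) − f^{(5)}(4)) = 1/30240 · (17280.0 − 2880.00) = 0.476190.

S_3 ≈ 7.54740e+08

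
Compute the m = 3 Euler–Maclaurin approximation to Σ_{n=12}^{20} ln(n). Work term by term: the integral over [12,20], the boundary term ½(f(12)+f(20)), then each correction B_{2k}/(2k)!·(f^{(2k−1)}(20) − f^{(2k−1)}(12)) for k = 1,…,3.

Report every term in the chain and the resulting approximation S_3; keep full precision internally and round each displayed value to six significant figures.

Integral: ∫_12^20 ln(x) dx = 22.0958.
Endpoint term: (f(12) + f(20))/2 = (2.48491 + 2.99573)/2 = 2.74032.
Running total after boundary: 24.8361.
Order-1 term: 1/12 · (0.0500000 − 0.0833333) = -0.00277778.
Partial sum through k=1: 24.8333.
Order-2 term: −1/720 · (0.000250000 − 0.00115741) = 1.26029e-06.
Partial sum through k=2: 24.8333.
Order-3 term: 1/30240 · (7.50000e-06 − 9.64506e-05) = -2.94149e-09.

S_3 ≈ 24.8333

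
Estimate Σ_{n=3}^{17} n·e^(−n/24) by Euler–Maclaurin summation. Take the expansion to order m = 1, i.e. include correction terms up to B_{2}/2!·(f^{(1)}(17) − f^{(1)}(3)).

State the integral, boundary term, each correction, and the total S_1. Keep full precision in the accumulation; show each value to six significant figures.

S_1 ≈ 92.7304

Integral: ∫_3^17 x·e^(−x/24) dx = 87.2731.
½[f(3) + f(17)] = ½[2.64749 + 8.37189] = 5.50969.
Integral + boundary = 92.7828.
Order-1 term: 1/12 · (0.143635 − 0.772185) = -0.0523791.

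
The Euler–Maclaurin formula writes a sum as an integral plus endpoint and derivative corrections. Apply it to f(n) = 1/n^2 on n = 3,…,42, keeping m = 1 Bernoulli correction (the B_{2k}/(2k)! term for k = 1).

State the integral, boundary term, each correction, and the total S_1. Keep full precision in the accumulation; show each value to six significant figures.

S_1 ≈ 0.371533

The integral term ∫_3^42 1/x^2 dx = 0.309524.
½[f(3) + f(42)] = ½[0.111111 + 0.000566893] = 0.0558390.
Integral + boundary = 0.365363.
Order-1 term: 1/12 · (-2.69949e-05 − (-0.0740741)) = 0.00617059.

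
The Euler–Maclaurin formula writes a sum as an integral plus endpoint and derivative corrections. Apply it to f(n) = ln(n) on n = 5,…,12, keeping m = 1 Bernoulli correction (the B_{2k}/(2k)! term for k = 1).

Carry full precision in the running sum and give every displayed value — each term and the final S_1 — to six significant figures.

S_1 ≈ 16.8091

∫_5^12 ln(x) dx evaluates to 14.7717.
Boundary: ½(f(5) + f(12)) = ½(1.60944 + 2.48491) = 2.04717.
Integral + boundary = 16.8189.
Correction k=1: B_{2}/2! · (f^{(1)}(12) − f^{(1)}(5)) = 1/12 · (0.0833333 − 0.200000) = -0.00972222.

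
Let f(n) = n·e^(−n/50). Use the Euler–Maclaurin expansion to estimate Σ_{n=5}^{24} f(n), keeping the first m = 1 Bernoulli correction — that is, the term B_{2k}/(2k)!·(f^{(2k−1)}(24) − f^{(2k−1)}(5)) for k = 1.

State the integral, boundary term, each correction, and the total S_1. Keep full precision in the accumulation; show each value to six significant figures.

S_1 ≈ 208.451

∫_5^24 x·e^(−x/50) dx evaluates to 198.804.
Endpoint term: (f(5) + f(24))/2 = (4.52419 + 14.8508)/2 = 9.68749.
So far: 208.492.
k=1: B_{2}/(2)! × [f^{(1)}(24) − f^{(1)}(5)] = 1/12 × (0.321767 − 0.814354) = -0.0410489.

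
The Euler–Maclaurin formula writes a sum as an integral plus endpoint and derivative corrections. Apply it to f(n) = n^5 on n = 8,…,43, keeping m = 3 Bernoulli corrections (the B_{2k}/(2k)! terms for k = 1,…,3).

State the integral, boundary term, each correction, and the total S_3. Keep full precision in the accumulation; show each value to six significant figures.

The integral term ∫_8^43 x^5 dx = 1.05352e+09.
Boundary: ½(f(8) + f(43)) = ½(32768.0 + 1.47008e+08) = 7.35206e+07.
So far: 1.12704e+09.
k=1: B_{2}/(2)! × [f^{(1)}(43) − f^{(1)}(8)] = 1/12 × (1.70940e+07 − 20480.0) = 1.42279e+06.
Running total after k=1: 1.12846e+09.
k=2: B_{4}/(4)! × [f^{(3)}(43) − f^{(3)}(8)] = −1/720 × (110940 − 3840.00) = -148.750.
Running total after k=2: 1.12846e+09.
k=3: B_{6}/(6)! × [f^{(5)}(43) − f^{(5)}(8)] = 1/30240 × (120.000 − 120.000) = 0.00000.

S_3 ≈ 1.12846e+09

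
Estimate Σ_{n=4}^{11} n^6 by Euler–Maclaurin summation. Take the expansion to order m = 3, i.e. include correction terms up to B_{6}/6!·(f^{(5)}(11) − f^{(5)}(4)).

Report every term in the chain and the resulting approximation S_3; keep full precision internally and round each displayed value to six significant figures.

S_3 ≈ 3.74917e+06

The integral term ∫_4^11 x^6 dx = 2.78154e+06.
Boundary: ½(f(4) + f(11)) = ½(4096.00 + 1.77156e+06) = 887828.
Running total after boundary: 3.66937e+06.
k=1: B_{2}/(2)! × [f^{(1)}(11) − f^{(1)}(4)] = 1/12 × (966306 − 6144.00) = 80013.5.
Partial sum through k=1: 3.74938e+06.
k=2: B_{4}/(4)! × [f^{(3)}(11) − f^{(3)}(4)] = −1/720 × (159720 − 7680.00) = -211.167.
Partial sum through k=2: 3.74917e+06.
k=3: B_{6}/(6)! × [f^{(5)}(11) − f^{(5)}(4)] = 1/30240 × (7920.00 − 2880.00) = 0.166667.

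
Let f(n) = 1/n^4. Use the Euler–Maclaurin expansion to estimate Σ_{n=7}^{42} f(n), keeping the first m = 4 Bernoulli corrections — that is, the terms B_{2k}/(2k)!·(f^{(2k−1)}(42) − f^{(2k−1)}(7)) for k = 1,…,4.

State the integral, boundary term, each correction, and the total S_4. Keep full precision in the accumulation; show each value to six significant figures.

The integral term ∫_7^42 1/x^4 dx = 0.000967318.
Endpoint term: (f(7) + f(42))/2 = (0.000416493 + 3.21368e-07)/2 = 0.000208407.
Integral + boundary = 0.00117573.
k=1: B_{2}/(2)! × [f^{(1)}(42) − f^{(1)}(7)] = 1/12 × (-3.06065e-08 − (-0.000237996)) = 1.98305e-05.
After k=1: 0.00119556.
k=2: B_{4}/(4)! × [f^{(3)}(42) − f^{(3)}(7)] = −1/720 × (-5.20519e-10 − (-0.000145712)) = -2.02377e-07.
After k=2: 0.00119535.
k=3: B_{6}/(6)! × [f^{(5)}(42) − f^{(5)}(7)] = 1/30240 × (-1.65244e-11 − (-0.000166528)) = 5.50687e-09.
After k=3: 0.00119536.
k=4: B_{8}/(8)! × [f^{(7)}(42) − f^{(7)}(7)] = −1/1209600 × (-8.43082e-13 − (-0.000305868)) = -2.52867e-10.

S_4 ≈ 0.00119536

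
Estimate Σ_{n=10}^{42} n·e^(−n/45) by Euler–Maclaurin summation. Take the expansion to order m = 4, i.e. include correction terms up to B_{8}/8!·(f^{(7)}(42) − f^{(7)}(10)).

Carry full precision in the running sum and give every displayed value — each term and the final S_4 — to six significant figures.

∫_10^42 x·e^(−x/45) dx evaluates to 442.288.
Boundary: ½(f(10) + f(42)) = ½(8.00737 + 16.5161) = 12.2617.
Running total after boundary: 454.549.
Order-1 term: 1/12 · (0.0262160 − 0.622796) = -0.0497150.
Running total after k=1: 454.500.
Order-2 term: −1/720 · (0.000401332 − 0.00109841) = 9.68157e-07.
Running total after k=2: 454.500.
Order-3 term: 1/30240 · (3.89984e-07 − 9.32966e-07) = -1.79558e-11.
Running total after k=3: 454.500.
Order-4 term: −1/1209600 · (2.87299e-10 − 6.53585e-10) = 3.02816e-16.

S_4 ≈ 454.500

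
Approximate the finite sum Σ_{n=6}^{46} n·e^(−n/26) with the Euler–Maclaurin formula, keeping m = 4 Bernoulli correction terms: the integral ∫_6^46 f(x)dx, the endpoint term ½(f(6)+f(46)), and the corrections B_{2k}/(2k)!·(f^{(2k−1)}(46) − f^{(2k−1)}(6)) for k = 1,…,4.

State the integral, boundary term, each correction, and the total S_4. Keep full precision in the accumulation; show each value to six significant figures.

S_4 ≈ 347.676

The integral term ∫_6^46 x·e^(−x/26) dx = 341.435.
½[f(6) + f(46)] = ½[4.76354 + 7.84135] = 6.30244.
So far: 347.737.
Order-1 term: 1/12 · (-0.131126 − 0.610710) = -0.0618197.
After k=1: 347.676.
Order-2 term: −1/720 · (0.000310358 − 0.00325230) = 4.08603e-06.
After k=2: 347.676.
Order-3 term: 1/30240 · (1.20516e-06 − 8.28578e-06) = -2.34147e-10.
After k=3: 347.676.
Order-4 term: −1/1209600 · (2.88641e-09 − 1.73971e-08) = 1.19963e-14.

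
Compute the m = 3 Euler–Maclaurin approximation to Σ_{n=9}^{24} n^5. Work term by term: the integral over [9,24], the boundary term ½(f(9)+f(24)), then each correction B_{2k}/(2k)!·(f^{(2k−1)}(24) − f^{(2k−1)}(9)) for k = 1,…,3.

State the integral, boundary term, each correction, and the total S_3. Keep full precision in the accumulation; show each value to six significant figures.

The integral term ∫_9^24 x^5 dx = 3.17619e+07.
Endpoint term: (f(9) + f(24))/2 = (59049.0 + 7.96262e+06)/2 = 4.01084e+06.
Integral + boundary = 3.57728e+07.
Correction k=1: B_{2}/2! · (f^{(1)}(24) − f^{(1)}(9)) = 1/12 · (1.65888e+06 − 32805.0) = 135506.
After k=1: 3.59083e+07.
Correction k=2: B_{4}/4! · (f^{(3)}(24) − f^{(3)}(9)) = −1/720 · (34560.0 − 4860.00) = -41.2500.
After k=2: 3.59082e+07.
Correction k=3: B_{6}/6! · (f^{(5)}(24) − f^{(5)}(9)) = 1/30240 · (120.000 − 120.000) = 0.00000.

S_3 ≈ 3.59082e+07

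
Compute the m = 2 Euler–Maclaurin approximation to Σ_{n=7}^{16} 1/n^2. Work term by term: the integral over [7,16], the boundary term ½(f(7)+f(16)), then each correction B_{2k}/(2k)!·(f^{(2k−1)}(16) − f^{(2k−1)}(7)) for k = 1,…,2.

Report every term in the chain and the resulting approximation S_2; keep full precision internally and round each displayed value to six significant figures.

S_2 ≈ 0.0929576

∫_7^16 1/x^2 dx evaluates to 0.0803571.
½[f(7) + f(16)] = ½[0.0204082 + 0.00390625] = 0.0121572.
Integral + boundary = 0.0925143.
Order-1 term: 1/12 · (-0.000488281 − (-0.00583090)) = 0.000445219.
After k=1: 0.0929596.
Order-2 term: −1/720 · (-2.28882e-05 − (-0.00142798)) = -1.95151e-06.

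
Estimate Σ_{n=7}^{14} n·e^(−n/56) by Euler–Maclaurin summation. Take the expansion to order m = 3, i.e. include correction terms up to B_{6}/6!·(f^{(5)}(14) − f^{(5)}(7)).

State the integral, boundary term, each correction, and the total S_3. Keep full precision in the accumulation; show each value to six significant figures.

S_3 ≈ 69.0747

The integral term ∫_7^14 x·e^(−x/56) dx = 60.5500.
½[f(7) + f(14)] = ½[6.17748 + 10.9032] = 8.54034.
Running total after boundary: 69.0903.
Order-1 term: 1/12 · (0.584101 − 0.772185) = -0.0156737.
Partial sum through k=1: 69.0747.
Order-2 term: −1/720 · (0.000682941 − 0.000809049) = 1.75151e-07.
Partial sum through k=2: 69.0747.
Order-3 term: 1/30240 · (3.76156e-07 − 4.37457e-07) = -2.02716e-12.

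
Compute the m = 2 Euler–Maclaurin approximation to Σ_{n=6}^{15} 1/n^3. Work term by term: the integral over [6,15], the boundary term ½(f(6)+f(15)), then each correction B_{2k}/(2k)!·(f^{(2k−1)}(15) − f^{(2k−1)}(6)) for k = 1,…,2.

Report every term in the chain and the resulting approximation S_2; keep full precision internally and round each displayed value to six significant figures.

The integral term ∫_6^15 1/x^3 dx = 0.0116667.
Boundary: ½(f(6) + f(15)) = ½(0.00462963 + 0.000296296) = 0.00246296.
So far: 0.0141296.
Correction k=1: B_{2}/2! · (f^{(1)}(15) − f^{(1)}(6)) = 1/12 · (-5.92593e-05 − (-0.00231481)) = 0.000187963.
After k=1: 0.0143176.
Correction k=2: B_{4}/4! · (f^{(3)}(15) − f^{(3)}(6)) = −1/720 · (-5.26749e-06 − (-0.00128601)) = -1.77881e-06.

S_2 ≈ 0.0143158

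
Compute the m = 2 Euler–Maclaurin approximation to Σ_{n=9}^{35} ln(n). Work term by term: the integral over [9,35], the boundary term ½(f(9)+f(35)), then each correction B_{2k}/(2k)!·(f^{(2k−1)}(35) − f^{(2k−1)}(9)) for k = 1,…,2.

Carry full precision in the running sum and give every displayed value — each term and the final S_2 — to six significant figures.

S_2 ≈ 81.5316

The integral term ∫_9^35 ln(x) dx = 78.6622.
Endpoint term: (f(9) + f(35))/2 = (2.19722 + 3.55535)/2 = 2.87629.
So far: 81.5384.
Correction k=1: B_{2}/2! · (f^{(1)}(35) − f^{(1)}(9)) = 1/12 · (0.0285714 − 0.111111) = -0.00687831.
After k=1: 81.5316.
Correction k=2: B_{4}/4! · (f^{(3)}(35) − f^{(3)}(9)) = −1/720 · (4.66472e-05 − 0.00274348) = 3.74561e-06.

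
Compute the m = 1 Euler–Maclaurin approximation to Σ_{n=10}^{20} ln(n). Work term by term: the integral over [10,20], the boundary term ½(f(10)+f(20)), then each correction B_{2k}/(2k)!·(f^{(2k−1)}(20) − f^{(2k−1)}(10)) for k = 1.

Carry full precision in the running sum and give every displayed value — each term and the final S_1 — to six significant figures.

The integral term ∫_10^20 ln(x) dx = 26.8888.
½[f(10) + f(20)] = ½[2.30259 + 2.99573] = 2.64916.
Integral + boundary = 29.5380.
Order-1 term: 1/12 · (0.0500000 − 0.100000) = -0.00416667.

S_1 ≈ 29.5338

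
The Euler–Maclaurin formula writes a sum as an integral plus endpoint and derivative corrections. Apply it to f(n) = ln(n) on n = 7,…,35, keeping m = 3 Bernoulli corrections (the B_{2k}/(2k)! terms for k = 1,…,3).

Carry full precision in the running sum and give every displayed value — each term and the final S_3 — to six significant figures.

∫_7^35 ln(x) dx evaluates to 82.8158.
½[f(7) + f(35)] = ½[1.94591 + 3.55535] = 2.75063.
So far: 85.5664.
k=1: B_{2}/(2)! × [f^{(1)}(35) − f^{(1)}(7)] = 1/12 × (0.0285714 − 0.142857) = -0.00952381.
After k=1: 85.5569.
k=2: B_{4}/(4)! × [f^{(3)}(35) − f^{(3)}(7)] = −1/720 × (4.66472e-05 − 0.00583090) = 8.03369e-06.
After k=2: 85.5569.
k=3: B_{6}/(6)! × [f^{(5)}(35) − f^{(5)}(7)] = 1/30240 × (4.56952e-07 − 0.00142798) = -4.72063e-08.

S_3 ≈ 85.5569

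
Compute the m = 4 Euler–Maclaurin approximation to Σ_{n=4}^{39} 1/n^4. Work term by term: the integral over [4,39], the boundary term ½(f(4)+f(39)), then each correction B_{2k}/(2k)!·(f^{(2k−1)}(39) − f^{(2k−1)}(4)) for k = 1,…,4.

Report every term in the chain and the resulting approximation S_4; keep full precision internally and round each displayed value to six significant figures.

The integral term ∫_4^39 1/x^4 dx = 0.00520271.
½[f(4) + f(39)] = ½[0.00390625 + 4.32257e-07] = 0.00195334.
Integral + boundary = 0.00715606.
Order-1 term: 1/12 · (-4.43340e-08 − (-0.00390625)) = 0.000325517.
After k=1: 0.00748157.
Order-2 term: −1/720 · (-8.74438e-10 − (-0.00732422)) = -1.01725e-05.
After k=2: 0.00747140.
Order-3 term: 1/30240 · (-3.21950e-11 − (-0.0256348)) = 8.47711e-07.
After k=3: 0.00747225.
Order-4 term: −1/1209600 · (-1.90503e-12 − (-0.144196)) = -1.19209e-07.

S_4 ≈ 0.00747213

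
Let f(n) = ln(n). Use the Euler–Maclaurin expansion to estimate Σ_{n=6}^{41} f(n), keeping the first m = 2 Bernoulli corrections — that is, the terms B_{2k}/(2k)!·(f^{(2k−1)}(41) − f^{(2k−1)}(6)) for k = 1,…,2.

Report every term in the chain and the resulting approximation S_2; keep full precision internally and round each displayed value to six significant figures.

The integral term ∫_6^41 ln(x) dx = 106.506.
½[f(6) + f(41)] = ½[1.79176 + 3.71357] = 2.75267.
Running total after boundary: 109.259.
k=1: B_{2}/(2)! × [f^{(1)}(41) − f^{(1)}(6)] = 1/12 × (0.0243902 − 0.166667) = -0.0118564.
Running total after k=1: 109.247.
k=2: B_{4}/(4)! × [f^{(3)}(41) − f^{(3)}(6)] = −1/720 × (2.90187e-05 − 0.00925926) = 1.28198e-05.

S_2 ≈ 109.247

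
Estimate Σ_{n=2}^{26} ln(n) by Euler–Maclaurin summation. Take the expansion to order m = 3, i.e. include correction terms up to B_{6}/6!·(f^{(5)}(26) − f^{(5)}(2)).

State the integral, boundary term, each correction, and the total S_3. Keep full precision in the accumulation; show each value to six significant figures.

∫_2^26 ln(x) dx evaluates to 59.3242.
½[f(2) + f(26)] = ½[0.693147 + 3.25810] = 1.97562.
So far: 61.2998.
k=1: B_{2}/(2)! × [f^{(1)}(26) − f^{(1)}(2)] = 1/12 × (0.0384615 − 0.500000) = -0.0384615.
Running total after k=1: 61.2614.
k=2: B_{4}/(4)! × [f^{(3)}(26) − f^{(3)}(2)] = −1/720 × (0.000113792 − 0.250000) = 0.000347064.
Running total after k=2: 61.2617.
k=3: B_{6}/(6)! × [f^{(5)}(26) − f^{(5)}(2)] = 1/30240 × (2.01997e-06 − 0.750000) = -2.48015e-05.

S_3 ≈ 61.2617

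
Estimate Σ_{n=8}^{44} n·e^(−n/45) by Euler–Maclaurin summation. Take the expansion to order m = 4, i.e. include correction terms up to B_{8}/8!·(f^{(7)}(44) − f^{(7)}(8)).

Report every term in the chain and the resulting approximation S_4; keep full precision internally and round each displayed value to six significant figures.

Integral: ∫_8^44 x·e^(−x/45) dx = 490.086.
½[f(8) + f(44)] = ½[6.69703 + 16.5504] = 11.6237.
Running total after boundary: 501.710.
k=1: B_{2}/(2)! × [f^{(1)}(44) − f^{(1)}(8)] = 1/12 × (0.00835880 − 0.688306) = -0.0566622.
Partial sum through k=1: 501.653.
k=2: B_{4}/(4)! × [f^{(3)}(44) − f^{(3)}(8)] = −1/720 × (0.000375630 − 0.00116670) = 1.09870e-06.
Partial sum through k=2: 501.653.
k=3: B_{6}/(6)! × [f^{(5)}(44) − f^{(5)}(8)] = 1/30240 × (3.68954e-07 − 9.84440e-07) = -2.03534e-11.
Partial sum through k=3: 501.653.
k=4: B_{8}/(8)! × [f^{(7)}(44) − f^{(7)}(8)] = −1/1209600 × (2.72796e-10 − 6.87769e-10) = 3.43067e-16.

S_4 ≈ 501.653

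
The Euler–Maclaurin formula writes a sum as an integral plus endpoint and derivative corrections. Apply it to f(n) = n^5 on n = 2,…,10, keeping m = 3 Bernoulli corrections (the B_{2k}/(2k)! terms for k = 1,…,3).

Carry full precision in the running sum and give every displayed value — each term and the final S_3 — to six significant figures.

The integral term ∫_2^10 x^5 dx = 166656.
Boundary: ½(f(2) + f(10)) = ½(32.0000 + 100000) = 50016.0.
So far: 216672.
Order-1 term: 1/12 · (50000.0 − 80.0000) = 4160.00.
After k=1: 220832.
Order-2 term: −1/720 · (6000.00 − 240.000) = -8.00000.
After k=2: 220824.
Order-3 term: 1/30240 · (120.000 − 120.000) = 0.00000.

S_3 ≈ 220824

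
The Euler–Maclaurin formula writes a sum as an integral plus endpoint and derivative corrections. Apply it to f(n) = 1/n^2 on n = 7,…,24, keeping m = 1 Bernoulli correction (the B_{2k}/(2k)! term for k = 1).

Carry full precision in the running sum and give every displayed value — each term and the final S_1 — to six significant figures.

S_1 ≈ 0.112736

∫_7^24 1/x^2 dx evaluates to 0.101190.
Boundary: ½(f(7) + f(24)) = ½(0.0204082 + 0.00173611) = 0.0110721.
Running total after boundary: 0.112263.
k=1: B_{2}/(2)! × [f^{(1)}(24) − f^{(1)}(7)] = 1/12 × (-0.000144676 − (-0.00583090)) = 0.000473852.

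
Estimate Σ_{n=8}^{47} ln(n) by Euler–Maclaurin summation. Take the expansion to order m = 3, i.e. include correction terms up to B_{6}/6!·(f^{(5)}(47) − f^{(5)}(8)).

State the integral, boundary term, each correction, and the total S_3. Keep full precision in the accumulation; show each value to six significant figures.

S_3 ≈ 128.278

Integral: ∫_8^47 ln(x) dx = 125.321.
½[f(8) + f(47)] = ½[2.07944 + 3.85015] = 2.96479.
So far: 128.286.
k=1: B_{2}/(2)! × [f^{(1)}(47) − f^{(1)}(8)] = 1/12 × (0.0212766 − 0.125000) = -0.00864362.
After k=1: 128.278.
k=2: B_{4}/(4)! × [f^{(3)}(47) − f^{(3)}(8)] = −1/720 × (1.92636e-05 − 0.00390625) = 5.39859e-06.
After k=2: 128.278.
k=3: B_{6}/(6)! × [f^{(5)}(47) − f^{(5)}(8)] = 1/30240 × (1.04646e-07 − 0.000732422) = -2.42168e-08.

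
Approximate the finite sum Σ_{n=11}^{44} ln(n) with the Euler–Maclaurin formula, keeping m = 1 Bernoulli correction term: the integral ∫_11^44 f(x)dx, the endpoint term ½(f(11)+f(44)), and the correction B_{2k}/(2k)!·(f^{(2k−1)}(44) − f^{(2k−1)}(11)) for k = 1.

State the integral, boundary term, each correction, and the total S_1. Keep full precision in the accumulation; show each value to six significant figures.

S_1 ≈ 110.213

∫_11^44 ln(x) dx evaluates to 107.127.
Boundary: ½(f(11) + f(44)) = ½(2.39790 + 3.78419) = 3.09104.
So far: 110.219.
Correction k=1: B_{2}/2! · (f^{(1)}(44) − f^{(1)}(11)) = 1/12 · (0.0227273 − 0.0909091) = -0.00568182.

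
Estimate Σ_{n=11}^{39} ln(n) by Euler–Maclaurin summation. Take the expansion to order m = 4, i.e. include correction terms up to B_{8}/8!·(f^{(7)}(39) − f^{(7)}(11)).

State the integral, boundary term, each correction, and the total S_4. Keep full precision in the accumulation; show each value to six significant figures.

Integral: ∫_11^39 ln(x) dx = 88.5021.
½[f(11) + f(39)] = ½[2.39790 + 3.66356] = 3.03073.
Running total after boundary: 91.5328.
Correction k=1: B_{2}/2! · (f^{(1)}(39) − f^{(1)}(11)) = 1/12 · (0.0256410 − 0.0909091) = -0.00543901.
Running total after k=1: 91.5273.
Correction k=2: B_{4}/4! · (f^{(3)}(39) − f^{(3)}(11)) = −1/720 · (3.37160e-05 − 0.00150263) = 2.04016e-06.
Running total after k=2: 91.5273.
Correction k=3: B_{6}/6! · (f^{(5)}(39) − f^{(5)}(11)) = 1/30240 · (2.66004e-07 − 0.000149021) = -4.91915e-09.
Running total after k=3: 91.5273.
Correction k=4: B_{8}/8! · (f^{(7)}(39) − f^{(7)}(11)) = −1/1209600 · (5.24663e-09 − 3.69474e-05) = 3.05408e-11.

S_4 ≈ 91.5273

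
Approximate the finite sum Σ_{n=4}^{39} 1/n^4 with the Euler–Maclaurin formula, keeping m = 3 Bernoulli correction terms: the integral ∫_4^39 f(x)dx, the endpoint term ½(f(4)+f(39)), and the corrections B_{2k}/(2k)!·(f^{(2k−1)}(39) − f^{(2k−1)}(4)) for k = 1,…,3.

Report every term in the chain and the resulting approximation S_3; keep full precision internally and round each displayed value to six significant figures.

∫_4^39 1/x^4 dx evaluates to 0.00520271.
Endpoint term: (f(4) + f(39))/2 = (0.00390625 + 4.32257e-07)/2 = 0.00195334.
Integral + boundary = 0.00715606.
Correction k=1: B_{2}/2! · (f^{(1)}(39) − f^{(1)}(4)) = 1/12 · (-4.43340e-08 − (-0.00390625)) = 0.000325517.
Partial sum through k=1: 0.00748157.
Correction k=2: B_{4}/4! · (f^{(3)}(39) − f^{(3)}(4)) = −1/720 · (-8.74438e-10 − (-0.00732422)) = -1.01725e-05.
Partial sum through k=2: 0.00747140.
Correction k=3: B_{6}/6! · (f^{(5)}(39) − f^{(5)}(4)) = 1/30240 · (-3.21950e-11 − (-0.0256348)) = 8.47711e-07.

S_3 ≈ 0.00747225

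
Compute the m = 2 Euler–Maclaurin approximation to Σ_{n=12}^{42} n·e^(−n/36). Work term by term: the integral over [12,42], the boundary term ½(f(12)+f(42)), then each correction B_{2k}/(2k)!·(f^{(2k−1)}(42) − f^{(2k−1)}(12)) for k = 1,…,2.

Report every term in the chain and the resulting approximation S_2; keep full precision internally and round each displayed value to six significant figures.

∫_12^42 x·e^(−x/36) dx evaluates to 363.746.
½[f(12) + f(42)] = ½[8.59838 + 13.0789] = 10.8387.
So far: 374.585.
Correction k=1: B_{2}/2! · (f^{(1)}(42) − f^{(1)}(12)) = 1/12 · (-0.0519005 − 0.477688) = -0.0441323.
Running total after k=1: 374.540.
Correction k=2: B_{4}/4! · (f^{(3)}(42) − f^{(3)}(12)) = −1/720 · (0.000440514 − 0.00147434) = 1.43588e-06.

S_2 ≈ 374.540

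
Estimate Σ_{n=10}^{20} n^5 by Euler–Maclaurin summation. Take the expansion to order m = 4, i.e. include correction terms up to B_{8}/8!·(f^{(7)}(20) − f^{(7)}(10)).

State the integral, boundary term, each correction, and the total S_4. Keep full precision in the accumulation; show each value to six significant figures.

∫_10^20 x^5 dx evaluates to 1.05000e+07.
Endpoint term: (f(10) + f(20))/2 = (100000 + 3.20000e+06)/2 = 1.65000e+06.
So far: 1.21500e+07.
Order-1 term: 1/12 · (800000 − 50000.0) = 62500.0.
Partial sum through k=1: 1.22125e+07.
Order-2 term: −1/720 · (24000.0 − 6000.00) = -25.0000.
Partial sum through k=2: 1.22125e+07.
Order-3 term: 1/30240 · (120.000 − 120.000) = 0.00000.
Partial sum through k=3: 1.22125e+07.
Order-4 term: −1/1209600 · (0.00000 − 0.00000) = 0.00000.

S_4 ≈ 1.22125e+07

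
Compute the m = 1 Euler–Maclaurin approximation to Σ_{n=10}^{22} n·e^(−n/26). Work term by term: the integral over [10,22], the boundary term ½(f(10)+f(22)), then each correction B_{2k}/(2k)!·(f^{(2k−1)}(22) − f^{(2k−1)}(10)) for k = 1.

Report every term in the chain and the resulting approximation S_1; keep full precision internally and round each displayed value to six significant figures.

∫_10^22 x·e^(−x/26) dx evaluates to 101.677.
Boundary: ½(f(10) + f(22)) = ½(6.80712 + 9.43936) = 8.12324.
Integral + boundary = 109.801.
Correction k=1: B_{2}/2! · (f^{(1)}(22) − f^{(1)}(10)) = 1/12 · (0.0660095 − 0.418900) = -0.0294075.

S_1 ≈ 109.771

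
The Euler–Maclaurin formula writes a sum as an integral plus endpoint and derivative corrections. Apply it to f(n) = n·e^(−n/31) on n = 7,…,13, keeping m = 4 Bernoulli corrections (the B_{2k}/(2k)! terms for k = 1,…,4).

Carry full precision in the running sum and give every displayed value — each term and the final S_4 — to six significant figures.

The integral term ∫_7^13 x·e^(−x/31) dx = 43.1036.
½[f(7) + f(13)] = ½[5.58511 + 8.54712] = 7.06611.
So far: 50.1697.
Order-1 term: 1/12 · (0.381757 − 0.617708) = -0.0196625.
After k=1: 50.1500.
Order-2 term: −1/720 · (0.00176556 − 0.00230328) = 7.46840e-07.
After k=2: 50.1500.
Order-3 term: 1/30240 · (3.26104e-06 − 4.12465e-06) = -2.85584e-11.
After k=3: 50.1500.
Order-4 term: −1/1209600 · (4.87500e-09 − 6.09005e-09) = 1.00450e-15.

S_4 ≈ 50.1500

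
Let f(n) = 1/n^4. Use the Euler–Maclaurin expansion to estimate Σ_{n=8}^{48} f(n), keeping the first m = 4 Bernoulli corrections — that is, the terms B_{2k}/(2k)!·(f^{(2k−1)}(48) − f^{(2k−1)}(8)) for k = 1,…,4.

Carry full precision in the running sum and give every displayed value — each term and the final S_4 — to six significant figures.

S_4 ≈ 0.000780285

The integral term ∫_8^48 1/x^4 dx = 0.000648028.
½[f(8) + f(48)] = ½[0.000244141 + 1.88380e-07] = 0.000122165.
So far: 0.000770192.
k=1: B_{2}/(2)! × [f^{(1)}(48) − f^{(1)}(8)] = 1/12 × (-1.56983e-08 − (-0.000122070)) = 1.01712e-05.
Running total after k=1: 0.000780363.
k=2: B_{4}/(4)! × [f^{(3)}(48) − f^{(3)}(8)] = −1/720 × (-2.04406e-10 − (-5.72205e-05)) = -7.94726e-08.
Running total after k=2: 0.000780284.
k=3: B_{6}/(6)! × [f^{(5)}(48) − f^{(5)}(8)] = 1/30240 × (-4.96819e-12 − (-5.00679e-05)) = 1.65568e-09.
Running total after k=3: 0.000780285.
k=4: B_{8}/(8)! × [f^{(7)}(48) − f^{(7)}(8)] = −1/1209600 × (-1.94070e-13 − (-7.04080e-05)) = -5.82077e-11.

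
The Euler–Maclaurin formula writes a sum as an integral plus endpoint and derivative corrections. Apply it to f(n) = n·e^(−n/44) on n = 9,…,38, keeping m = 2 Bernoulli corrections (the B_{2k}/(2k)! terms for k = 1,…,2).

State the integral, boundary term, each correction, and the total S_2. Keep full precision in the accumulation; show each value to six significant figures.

S_2 ≈ 391.024

∫_9^38 x·e^(−x/44) dx evaluates to 379.394.
½[f(9) + f(38)] = ½[7.33516 + 16.0218] = 11.6785.
Integral + boundary = 391.073.
Order-1 term: 1/12 · (0.0574945 − 0.648310) = -0.0492346.
Running total after k=1: 391.024.
Order-2 term: −1/720 · (0.000465262 − 0.00117683) = 9.88291e-07.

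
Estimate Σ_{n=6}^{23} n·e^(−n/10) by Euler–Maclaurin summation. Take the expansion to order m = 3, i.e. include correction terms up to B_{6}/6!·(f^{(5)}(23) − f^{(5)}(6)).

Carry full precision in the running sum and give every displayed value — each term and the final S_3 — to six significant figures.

S_3 ≈ 57.4947

The integral term ∫_6^23 x·e^(−x/10) dx = 54.7244.
Endpoint term: (f(6) + f(23))/2 = (3.29287 + 2.30595)/2 = 2.79941.
So far: 57.5239.
k=1: B_{2}/(2)! × [f^{(1)}(23) − f^{(1)}(6)] = 1/12 × (-0.130336 − 0.219525) = -0.0291551.
Partial sum through k=1: 57.4947.
k=2: B_{4}/(4)! × [f^{(3)}(23) − f^{(3)}(6)] = −1/720 × (0.000701812 − 0.0131715) = 1.73190e-05.
Partial sum through k=2: 57.4947.
k=3: B_{6}/(6)! × [f^{(5)}(23) − f^{(5)}(6)] = 1/30240 × (2.70699e-05 − 0.000241477) = -7.09019e-09.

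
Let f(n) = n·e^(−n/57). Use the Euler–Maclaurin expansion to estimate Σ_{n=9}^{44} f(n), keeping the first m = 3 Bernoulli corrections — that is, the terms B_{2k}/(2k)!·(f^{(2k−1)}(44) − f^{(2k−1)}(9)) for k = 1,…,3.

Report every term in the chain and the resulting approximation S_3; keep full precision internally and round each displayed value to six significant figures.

S_3 ≈ 566.052

The integral term ∫_9^44 x·e^(−x/57) dx = 552.094.
Boundary: ½(f(9) + f(44)) = ½(7.68546 + 20.3333) = 14.0094.
So far: 566.103.
k=1: B_{2}/(2)! × [f^{(1)}(44) − f^{(1)}(9)] = 1/12 × (0.105396 − 0.719107) = -0.0511426.
Partial sum through k=1: 566.052.
k=2: B_{4}/(4)! × [f^{(3)}(44) − f^{(3)}(9)] = −1/720 × (0.000316909 − 0.000746995) = 5.97342e-07.
Partial sum through k=2: 566.052.
k=3: B_{6}/(6)! × [f^{(5)}(44) − f^{(5)}(9)] = 1/30240 × (1.85096e-07 − 3.91708e-07) = -6.83238e-12.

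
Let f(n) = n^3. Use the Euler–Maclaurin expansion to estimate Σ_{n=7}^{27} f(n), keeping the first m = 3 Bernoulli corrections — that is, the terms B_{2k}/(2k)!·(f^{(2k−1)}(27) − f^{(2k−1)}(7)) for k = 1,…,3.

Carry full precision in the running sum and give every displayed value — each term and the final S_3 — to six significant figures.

S_3 ≈ 142443

Integral: ∫_7^27 x^3 dx = 132260.
Boundary: ½(f(7) + f(27)) = ½(343.000 + 19683.0) = 10013.0.
Running total after boundary: 142273.
k=1: B_{2}/(2)! × [f^{(1)}(27) − f^{(1)}(7)] = 1/12 × (2187.00 − 147.000) = 170.000.
Partial sum through k=1: 142443.
k=2: B_{4}/(4)! × [f^{(3)}(27) − f^{(3)}(7)] = −1/720 × (6.00000 − 6.00000) = 0.00000.
Partial sum through k=2: 142443.
k=3: B_{6}/(6)! × [f^{(5)}(27) − f^{(5)}(7)] = 1/30240 × (0.00000 − 0.00000) = 0.00000.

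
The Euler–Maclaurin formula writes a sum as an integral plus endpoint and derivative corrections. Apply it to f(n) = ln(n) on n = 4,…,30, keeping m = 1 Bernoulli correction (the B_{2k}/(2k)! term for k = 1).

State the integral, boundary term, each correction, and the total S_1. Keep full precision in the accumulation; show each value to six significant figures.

S_1 ≈ 72.8664

The integral term ∫_4^30 ln(x) dx = 70.4907.
½[f(4) + f(30)] = ½[1.38629 + 3.40120] = 2.39375.
Running total after boundary: 72.8845.
Correction k=1: B_{2}/2! · (f^{(1)}(30) − f^{(1)}(4)) = 1/12 · (0.0333333 − 0.250000) = -0.0180556.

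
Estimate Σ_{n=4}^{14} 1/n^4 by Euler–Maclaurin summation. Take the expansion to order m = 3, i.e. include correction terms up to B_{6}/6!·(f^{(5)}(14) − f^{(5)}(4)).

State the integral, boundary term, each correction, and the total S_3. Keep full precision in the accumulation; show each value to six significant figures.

Integral: ∫_4^14 1/x^4 dx = 0.00508686.
Endpoint term: (f(4) + f(14))/2 = (0.00390625 + 2.60308e-05)/2 = 0.00196614.
So far: 0.00705300.
Order-1 term: 1/12 · (-7.43738e-06 − (-0.00390625)) = 0.000324901.
After k=1: 0.00737790.
Order-2 term: −1/720 · (-1.13837e-06 − (-0.00732422)) = -1.01709e-05.
After k=2: 0.00736773.
Order-3 term: 1/30240 · (-3.25250e-07 − (-0.0256348)) = 8.47700e-07.

S_3 ≈ 0.00736857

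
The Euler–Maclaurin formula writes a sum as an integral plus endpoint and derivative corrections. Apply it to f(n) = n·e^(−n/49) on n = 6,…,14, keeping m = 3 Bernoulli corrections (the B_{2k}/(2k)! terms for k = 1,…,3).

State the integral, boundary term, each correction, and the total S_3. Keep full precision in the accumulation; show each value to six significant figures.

Integral: ∫_6^14 x·e^(−x/49) dx = 64.5937.
Boundary: ½(f(6) + f(14)) = ½(5.30851 + 10.5207) = 7.91459.
Integral + boundary = 72.5083.
Correction k=1: B_{2}/2! · (f^{(1)}(14) − f^{(1)}(6)) = 1/12 · (0.536769 − 0.776414) = -0.0199704.
After k=1: 72.4883.
Correction k=2: B_{4}/4! · (f^{(3)}(14) − f^{(3)}(6)) = −1/720 · (0.000849531 − 0.00106036) = 2.92813e-07.
After k=2: 72.4883.
Correction k=3: B_{6}/6! · (f^{(5)}(14) − f^{(5)}(6)) = 1/30240 · (6.14536e-07 − 7.48581e-07) = -4.43269e-12.

S_3 ≈ 72.4883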